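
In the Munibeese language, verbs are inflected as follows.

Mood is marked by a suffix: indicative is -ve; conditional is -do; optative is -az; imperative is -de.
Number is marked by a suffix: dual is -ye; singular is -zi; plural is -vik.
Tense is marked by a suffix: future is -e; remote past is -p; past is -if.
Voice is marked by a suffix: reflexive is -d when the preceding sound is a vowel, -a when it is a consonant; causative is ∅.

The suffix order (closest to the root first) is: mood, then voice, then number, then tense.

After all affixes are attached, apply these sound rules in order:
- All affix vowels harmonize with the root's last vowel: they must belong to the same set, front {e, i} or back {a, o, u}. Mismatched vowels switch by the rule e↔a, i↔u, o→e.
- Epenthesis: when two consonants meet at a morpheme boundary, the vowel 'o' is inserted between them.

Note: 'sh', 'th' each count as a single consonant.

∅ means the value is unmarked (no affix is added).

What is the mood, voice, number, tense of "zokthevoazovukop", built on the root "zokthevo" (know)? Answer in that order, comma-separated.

Segment: zokthevo-az-vik-p.
mood: -az → optative.
voice: ∅ → causative.
number: -vik → plural.
tense: -p → remote past.

optative, causative, plural, remote past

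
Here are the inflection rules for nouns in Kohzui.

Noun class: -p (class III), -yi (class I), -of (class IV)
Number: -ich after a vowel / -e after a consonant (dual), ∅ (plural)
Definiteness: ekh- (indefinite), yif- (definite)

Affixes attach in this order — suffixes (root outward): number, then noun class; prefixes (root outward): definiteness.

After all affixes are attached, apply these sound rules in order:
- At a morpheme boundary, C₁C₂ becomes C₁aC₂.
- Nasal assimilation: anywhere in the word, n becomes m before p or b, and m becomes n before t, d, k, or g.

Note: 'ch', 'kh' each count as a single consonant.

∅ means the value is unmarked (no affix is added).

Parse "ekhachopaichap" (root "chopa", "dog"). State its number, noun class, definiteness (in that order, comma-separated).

Segment: ekh-chopa-ich-p.
number: -ich/e → dual.
noun class: -p → class III.
definiteness: ekh- → indefinite.

dual, class III, indefinite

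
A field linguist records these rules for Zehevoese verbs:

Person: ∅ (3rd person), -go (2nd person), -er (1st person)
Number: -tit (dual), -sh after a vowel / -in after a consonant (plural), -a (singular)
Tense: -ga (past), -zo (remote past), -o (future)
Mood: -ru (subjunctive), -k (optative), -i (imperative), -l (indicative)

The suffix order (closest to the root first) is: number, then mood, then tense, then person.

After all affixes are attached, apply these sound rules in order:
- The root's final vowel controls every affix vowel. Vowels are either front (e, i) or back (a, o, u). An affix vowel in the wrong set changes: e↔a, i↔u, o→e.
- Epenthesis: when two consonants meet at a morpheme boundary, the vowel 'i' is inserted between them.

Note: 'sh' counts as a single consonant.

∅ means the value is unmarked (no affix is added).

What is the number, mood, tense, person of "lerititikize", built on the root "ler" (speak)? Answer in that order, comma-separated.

Segment: ler-tit-k-zo.
number: -tit → dual.
mood: -k → optative.
tense: -zo → remote past.
person: ∅ → 3rd person.

dual, optative, remote past, 3rd person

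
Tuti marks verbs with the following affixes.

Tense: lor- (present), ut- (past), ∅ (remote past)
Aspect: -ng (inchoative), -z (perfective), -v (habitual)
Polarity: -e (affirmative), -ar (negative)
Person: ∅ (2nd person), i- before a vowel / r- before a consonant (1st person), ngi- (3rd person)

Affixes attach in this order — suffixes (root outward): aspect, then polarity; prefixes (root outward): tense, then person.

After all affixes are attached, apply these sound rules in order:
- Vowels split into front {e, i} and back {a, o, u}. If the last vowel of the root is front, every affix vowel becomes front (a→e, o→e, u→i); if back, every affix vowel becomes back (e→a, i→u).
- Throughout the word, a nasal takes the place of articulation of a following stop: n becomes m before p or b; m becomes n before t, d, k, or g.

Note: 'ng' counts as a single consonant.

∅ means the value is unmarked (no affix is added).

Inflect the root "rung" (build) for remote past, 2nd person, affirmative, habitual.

rungva

Attach aspect habitual -v → rungv.
tense = remote past: zero marking, form stays rungv.
Attach polarity affirmative -e → rungve.
person = 2nd person: zero marking, form stays rungve.
Apply vowel harmony: rungve → rungva.
Nasal assimilation: no change.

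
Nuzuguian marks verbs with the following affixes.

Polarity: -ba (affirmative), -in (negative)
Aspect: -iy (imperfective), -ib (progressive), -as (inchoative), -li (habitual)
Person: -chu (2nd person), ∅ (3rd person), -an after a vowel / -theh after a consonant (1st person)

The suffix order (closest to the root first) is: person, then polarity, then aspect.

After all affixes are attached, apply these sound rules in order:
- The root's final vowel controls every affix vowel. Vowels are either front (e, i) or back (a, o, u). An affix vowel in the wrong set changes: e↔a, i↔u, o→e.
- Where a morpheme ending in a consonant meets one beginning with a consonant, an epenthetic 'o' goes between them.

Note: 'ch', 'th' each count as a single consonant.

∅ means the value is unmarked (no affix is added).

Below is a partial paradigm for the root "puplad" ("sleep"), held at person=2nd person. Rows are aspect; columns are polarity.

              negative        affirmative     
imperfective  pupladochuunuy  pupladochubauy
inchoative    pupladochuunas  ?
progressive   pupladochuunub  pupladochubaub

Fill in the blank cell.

Attach person 2nd person -chu → pupladchu.
Attach polarity affirmative -ba → pupladchuba.
Attach aspect inchoative -as → pupladchubaas.
Vowel harmony: no change.
Apply epenthesis: pupladchubaas → pupladochubaas.

pupladochubaas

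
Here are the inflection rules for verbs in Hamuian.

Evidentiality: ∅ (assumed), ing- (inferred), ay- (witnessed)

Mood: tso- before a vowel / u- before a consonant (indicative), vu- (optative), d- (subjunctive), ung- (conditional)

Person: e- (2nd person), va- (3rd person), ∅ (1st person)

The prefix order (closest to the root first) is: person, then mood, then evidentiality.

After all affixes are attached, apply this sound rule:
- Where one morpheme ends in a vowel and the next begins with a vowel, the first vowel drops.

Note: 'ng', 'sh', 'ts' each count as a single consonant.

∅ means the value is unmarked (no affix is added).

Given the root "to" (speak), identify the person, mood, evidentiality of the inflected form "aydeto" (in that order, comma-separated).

Segment: ay-d-e-to.
person: e- → 2nd person.
mood: d- → subjunctive.
evidentiality: ay- → witnessed.

2nd person, subjunctive, witnessed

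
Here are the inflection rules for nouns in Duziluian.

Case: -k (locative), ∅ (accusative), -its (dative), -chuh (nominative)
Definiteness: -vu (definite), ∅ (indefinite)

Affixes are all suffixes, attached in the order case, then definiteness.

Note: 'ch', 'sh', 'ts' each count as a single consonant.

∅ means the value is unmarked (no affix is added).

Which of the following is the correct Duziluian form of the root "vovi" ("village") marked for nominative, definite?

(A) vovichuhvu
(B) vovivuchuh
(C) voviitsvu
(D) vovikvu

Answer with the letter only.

A

Attach case nominative -chuh → vovichuh.
Attach definiteness definite -vu → vovichuhvu.
So the correct form is vovichuhvu, option (A).
(D) vovikvu is wrong: it uses locative instead of nominative for case.
(B) vovivuchuh is wrong: it has the affixes in the wrong order.
(C) voviitsvu is wrong: it uses dative instead of nominative for case.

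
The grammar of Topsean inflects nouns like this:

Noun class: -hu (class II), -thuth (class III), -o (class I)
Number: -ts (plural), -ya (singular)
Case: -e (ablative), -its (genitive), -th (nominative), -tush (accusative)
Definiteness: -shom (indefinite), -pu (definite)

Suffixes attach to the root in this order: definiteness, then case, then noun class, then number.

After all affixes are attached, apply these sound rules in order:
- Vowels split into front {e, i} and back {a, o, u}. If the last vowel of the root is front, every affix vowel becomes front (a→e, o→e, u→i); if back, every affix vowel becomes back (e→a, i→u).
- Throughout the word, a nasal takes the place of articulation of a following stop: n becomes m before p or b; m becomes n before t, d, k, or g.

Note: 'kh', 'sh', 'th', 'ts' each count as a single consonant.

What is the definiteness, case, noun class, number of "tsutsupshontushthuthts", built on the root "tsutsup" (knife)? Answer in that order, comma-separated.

indefinite, accusative, class III, plural

Segment: tsutsup-shom-tush-thuth-ts.
definiteness: -shom → indefinite.
case: -tush → accusative.
noun class: -thuth → class III.
number: -ts → plural.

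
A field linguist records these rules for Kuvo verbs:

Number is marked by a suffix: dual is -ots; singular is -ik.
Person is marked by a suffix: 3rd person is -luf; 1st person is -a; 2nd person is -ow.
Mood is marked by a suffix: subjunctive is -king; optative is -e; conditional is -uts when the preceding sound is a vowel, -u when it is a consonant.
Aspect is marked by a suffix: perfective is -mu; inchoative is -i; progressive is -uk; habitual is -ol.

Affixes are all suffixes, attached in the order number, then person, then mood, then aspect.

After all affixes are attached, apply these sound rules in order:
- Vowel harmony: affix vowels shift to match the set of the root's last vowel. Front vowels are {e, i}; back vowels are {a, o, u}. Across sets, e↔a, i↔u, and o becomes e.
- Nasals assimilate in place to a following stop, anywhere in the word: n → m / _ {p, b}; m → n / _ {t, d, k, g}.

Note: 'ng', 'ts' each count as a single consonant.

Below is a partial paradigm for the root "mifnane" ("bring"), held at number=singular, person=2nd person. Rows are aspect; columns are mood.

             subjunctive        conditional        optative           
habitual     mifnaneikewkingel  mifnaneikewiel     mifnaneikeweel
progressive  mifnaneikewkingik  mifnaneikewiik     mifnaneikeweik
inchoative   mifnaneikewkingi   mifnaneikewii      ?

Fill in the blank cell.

Attach number singular -ik → mifnaneik.
Attach person 2nd person -ow → mifnaneikow.
Attach mood optative -e → mifnaneikowe.
Attach aspect inchoative -i → mifnaneikowei.
Apply vowel harmony: mifnaneikowei → mifnaneikewei.
Nasal assimilation: no change.

mifnaneikewei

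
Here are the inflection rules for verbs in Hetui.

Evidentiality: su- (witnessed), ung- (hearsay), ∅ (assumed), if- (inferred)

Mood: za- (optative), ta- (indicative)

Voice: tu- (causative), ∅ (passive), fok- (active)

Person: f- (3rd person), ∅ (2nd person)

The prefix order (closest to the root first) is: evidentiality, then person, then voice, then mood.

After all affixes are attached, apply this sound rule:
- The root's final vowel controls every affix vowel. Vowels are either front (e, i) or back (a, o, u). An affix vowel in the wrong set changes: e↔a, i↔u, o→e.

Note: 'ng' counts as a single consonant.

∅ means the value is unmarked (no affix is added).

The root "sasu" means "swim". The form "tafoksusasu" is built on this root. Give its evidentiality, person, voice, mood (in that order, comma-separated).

witnessed, 2nd person, active, indicative

Segment: ta-fok-su-sasu.
evidentiality: su- → witnessed.
person: ∅ → 2nd person.
voice: fok- → active.
mood: ta- → indicative.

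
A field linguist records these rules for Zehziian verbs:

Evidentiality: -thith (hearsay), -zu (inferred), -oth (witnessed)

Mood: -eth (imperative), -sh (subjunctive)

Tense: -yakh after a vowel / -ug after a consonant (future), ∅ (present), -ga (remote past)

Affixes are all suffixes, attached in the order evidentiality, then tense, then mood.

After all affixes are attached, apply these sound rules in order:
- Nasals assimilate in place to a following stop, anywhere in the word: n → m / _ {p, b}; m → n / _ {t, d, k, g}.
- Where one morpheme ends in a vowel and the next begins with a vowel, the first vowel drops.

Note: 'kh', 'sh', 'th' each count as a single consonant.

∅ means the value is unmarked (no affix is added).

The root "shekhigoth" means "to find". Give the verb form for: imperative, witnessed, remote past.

shekhigothothgeth

Attach evidentiality witnessed -oth → shekhigothoth.
Attach tense remote past -ga → shekhigothothga.
Attach mood imperative -eth → shekhigothothgaeth.
Nasal assimilation: no change.
Apply vowel deletion: shekhigothothgaeth → shekhigothothgeth.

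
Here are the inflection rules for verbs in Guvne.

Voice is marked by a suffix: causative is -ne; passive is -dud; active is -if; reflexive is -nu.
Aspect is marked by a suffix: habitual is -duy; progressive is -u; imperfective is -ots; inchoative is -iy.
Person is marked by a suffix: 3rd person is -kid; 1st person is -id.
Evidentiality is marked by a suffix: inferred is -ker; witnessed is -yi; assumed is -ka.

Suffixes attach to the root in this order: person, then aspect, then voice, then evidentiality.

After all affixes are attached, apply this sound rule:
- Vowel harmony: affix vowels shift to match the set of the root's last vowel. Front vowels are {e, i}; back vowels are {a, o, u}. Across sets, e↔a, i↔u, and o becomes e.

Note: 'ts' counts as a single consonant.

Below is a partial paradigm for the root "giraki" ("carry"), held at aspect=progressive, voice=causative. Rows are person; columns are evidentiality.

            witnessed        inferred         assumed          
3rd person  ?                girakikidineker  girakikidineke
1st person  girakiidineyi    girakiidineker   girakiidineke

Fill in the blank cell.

girakikidineyi

Attach person 3rd person -kid → girakikid.
Attach aspect progressive -u → girakikidu.
Attach voice causative -ne → girakikidune.
Attach evidentiality witnessed -yi → girakikiduneyi.
Apply vowel harmony: girakikiduneyi → girakikidineyi.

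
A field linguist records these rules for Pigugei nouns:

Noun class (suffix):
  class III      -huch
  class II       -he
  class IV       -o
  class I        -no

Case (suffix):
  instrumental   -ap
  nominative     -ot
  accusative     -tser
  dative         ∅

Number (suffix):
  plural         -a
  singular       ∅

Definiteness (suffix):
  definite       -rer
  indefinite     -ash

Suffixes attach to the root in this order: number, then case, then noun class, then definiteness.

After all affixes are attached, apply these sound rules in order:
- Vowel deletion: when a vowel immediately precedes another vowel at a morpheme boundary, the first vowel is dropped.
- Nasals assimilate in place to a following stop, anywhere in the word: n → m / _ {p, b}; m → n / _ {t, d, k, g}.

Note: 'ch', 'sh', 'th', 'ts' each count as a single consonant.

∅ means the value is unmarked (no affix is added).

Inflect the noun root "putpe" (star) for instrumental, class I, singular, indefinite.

number = singular: zero marking, form stays putpe.
Attach case instrumental -ap → putpeap.
Attach noun class class I -no → putpeapno.
Attach definiteness indefinite -ash → putpeapnoash.
Apply vowel deletion: putpeapnoash → putpapnash.
Nasal assimilation: no change.

putpapnash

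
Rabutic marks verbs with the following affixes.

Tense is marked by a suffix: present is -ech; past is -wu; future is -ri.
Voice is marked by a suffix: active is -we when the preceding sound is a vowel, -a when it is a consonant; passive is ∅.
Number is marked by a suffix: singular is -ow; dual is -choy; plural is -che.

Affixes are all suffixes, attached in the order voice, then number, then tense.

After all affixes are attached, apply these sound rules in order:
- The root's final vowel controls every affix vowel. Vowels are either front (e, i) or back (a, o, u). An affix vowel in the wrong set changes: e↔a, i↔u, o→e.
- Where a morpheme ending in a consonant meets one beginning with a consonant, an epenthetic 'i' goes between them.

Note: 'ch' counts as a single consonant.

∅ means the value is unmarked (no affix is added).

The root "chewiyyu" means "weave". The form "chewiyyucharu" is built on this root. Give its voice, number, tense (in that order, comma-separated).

passive, plural, future

Segment: chewiyyu-che-ri.
voice: ∅ → passive.
number: -che → plural.
tense: -ri → future.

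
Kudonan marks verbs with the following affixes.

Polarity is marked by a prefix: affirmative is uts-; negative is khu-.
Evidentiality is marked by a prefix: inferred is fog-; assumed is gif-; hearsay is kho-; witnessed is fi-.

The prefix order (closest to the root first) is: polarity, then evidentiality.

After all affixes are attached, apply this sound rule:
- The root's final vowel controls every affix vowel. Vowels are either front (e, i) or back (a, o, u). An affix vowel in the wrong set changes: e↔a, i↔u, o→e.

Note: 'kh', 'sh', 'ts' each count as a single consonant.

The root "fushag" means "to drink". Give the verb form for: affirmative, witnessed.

fuutsfushag

Attach polarity affirmative uts- → utsfushag.
Attach evidentiality witnessed fi- → fiutsfushag.
Apply vowel harmony: fiutsfushag → fuutsfushag.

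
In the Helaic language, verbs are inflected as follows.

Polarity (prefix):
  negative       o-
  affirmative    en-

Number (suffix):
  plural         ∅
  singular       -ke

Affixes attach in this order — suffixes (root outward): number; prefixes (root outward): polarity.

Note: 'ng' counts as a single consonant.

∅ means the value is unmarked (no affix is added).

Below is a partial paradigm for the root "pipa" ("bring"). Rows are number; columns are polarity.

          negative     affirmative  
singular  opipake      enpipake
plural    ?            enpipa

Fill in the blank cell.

Attach polarity negative o- → opipa.
number = plural: zero marking, form stays opipa.

opipa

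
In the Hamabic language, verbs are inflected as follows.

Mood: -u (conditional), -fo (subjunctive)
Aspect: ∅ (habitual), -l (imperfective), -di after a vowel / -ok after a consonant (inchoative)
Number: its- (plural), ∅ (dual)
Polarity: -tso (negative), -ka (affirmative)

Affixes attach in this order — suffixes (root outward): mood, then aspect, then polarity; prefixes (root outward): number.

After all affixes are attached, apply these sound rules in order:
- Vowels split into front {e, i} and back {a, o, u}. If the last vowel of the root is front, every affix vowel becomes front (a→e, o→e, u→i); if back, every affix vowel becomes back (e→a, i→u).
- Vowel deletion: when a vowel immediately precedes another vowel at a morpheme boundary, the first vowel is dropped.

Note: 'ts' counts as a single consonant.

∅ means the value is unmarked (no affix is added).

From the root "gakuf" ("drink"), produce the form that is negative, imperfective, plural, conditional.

utsgakufultso

Attach mood conditional -u → gakufu.
Attach aspect imperfective -l → gakuful.
Attach number plural its- → itsgakuful.
Attach polarity negative -tso → itsgakufultso.
Apply vowel harmony: itsgakufultso → utsgakufultso.
Vowel deletion: no change.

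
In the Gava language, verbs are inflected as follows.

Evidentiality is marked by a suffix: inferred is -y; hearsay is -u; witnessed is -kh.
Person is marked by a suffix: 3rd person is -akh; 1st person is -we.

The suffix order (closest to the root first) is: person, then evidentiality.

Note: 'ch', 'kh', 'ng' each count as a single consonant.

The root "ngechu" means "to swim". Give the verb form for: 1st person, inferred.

ngechuwey

Attach person 1st person -we → ngechuwe.
Attach evidentiality inferred -y → ngechuwey.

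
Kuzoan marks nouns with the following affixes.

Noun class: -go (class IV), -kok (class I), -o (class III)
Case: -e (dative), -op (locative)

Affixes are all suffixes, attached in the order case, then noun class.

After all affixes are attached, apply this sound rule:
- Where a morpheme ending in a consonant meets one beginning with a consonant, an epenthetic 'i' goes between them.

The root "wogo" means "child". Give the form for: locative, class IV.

Attach case locative -op → wogoop.
Attach noun class class IV -go → wogoopgo.
Apply epenthesis: wogoopgo → wogoopigo.

wogoopigo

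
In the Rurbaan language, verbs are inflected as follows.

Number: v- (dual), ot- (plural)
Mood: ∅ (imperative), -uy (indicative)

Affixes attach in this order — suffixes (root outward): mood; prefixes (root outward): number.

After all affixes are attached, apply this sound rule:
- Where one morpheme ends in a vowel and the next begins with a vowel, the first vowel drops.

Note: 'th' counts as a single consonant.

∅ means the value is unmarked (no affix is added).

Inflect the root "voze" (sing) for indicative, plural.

Attach number plural ot- → otvoze.
Attach mood indicative -uy → otvozeuy.
Apply vowel deletion: otvozeuy → otvozuy.

otvozuy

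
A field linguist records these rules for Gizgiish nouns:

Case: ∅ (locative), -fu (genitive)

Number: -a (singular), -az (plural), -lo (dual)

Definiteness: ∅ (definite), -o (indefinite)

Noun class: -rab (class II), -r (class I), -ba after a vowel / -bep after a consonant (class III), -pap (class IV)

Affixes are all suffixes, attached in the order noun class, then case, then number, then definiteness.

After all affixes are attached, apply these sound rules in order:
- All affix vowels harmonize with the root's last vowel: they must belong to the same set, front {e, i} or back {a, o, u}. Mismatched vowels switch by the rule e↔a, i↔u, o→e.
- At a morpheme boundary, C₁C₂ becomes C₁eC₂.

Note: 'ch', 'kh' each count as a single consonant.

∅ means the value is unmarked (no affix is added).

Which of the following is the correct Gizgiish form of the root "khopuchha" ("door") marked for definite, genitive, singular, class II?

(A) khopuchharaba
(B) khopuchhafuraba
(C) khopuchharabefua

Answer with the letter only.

Attach noun class class II -rab → khopuchharab.
Attach case genitive -fu → khopuchharabfu.
Attach number singular -a → khopuchharabfua.
definiteness = definite: zero marking, form stays khopuchharabfua.
Vowel harmony: no change.
Apply epenthesis: khopuchharabfua → khopuchharabefua.
So the correct form is khopuchharabefua, option (C).
(B) khopuchhafuraba is wrong: it has the affixes in the wrong order.
(A) khopuchharaba is wrong: it uses locative instead of genitive for case.

C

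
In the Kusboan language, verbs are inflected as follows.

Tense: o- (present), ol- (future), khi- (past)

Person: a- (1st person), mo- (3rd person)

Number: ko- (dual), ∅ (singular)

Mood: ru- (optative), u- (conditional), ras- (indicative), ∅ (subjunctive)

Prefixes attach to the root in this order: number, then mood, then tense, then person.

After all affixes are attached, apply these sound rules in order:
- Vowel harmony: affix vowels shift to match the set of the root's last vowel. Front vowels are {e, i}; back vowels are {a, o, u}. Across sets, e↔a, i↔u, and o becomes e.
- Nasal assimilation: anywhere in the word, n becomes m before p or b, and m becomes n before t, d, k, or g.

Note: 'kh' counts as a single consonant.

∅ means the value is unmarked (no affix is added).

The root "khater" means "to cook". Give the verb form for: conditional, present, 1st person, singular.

eeikhater

number = singular: zero marking, form stays khater.
Attach mood conditional u- → ukhater.
Attach tense present o- → oukhater.
Attach person 1st person a- → aoukhater.
Apply vowel harmony: aoukhater → eeikhater.
Nasal assimilation: no change.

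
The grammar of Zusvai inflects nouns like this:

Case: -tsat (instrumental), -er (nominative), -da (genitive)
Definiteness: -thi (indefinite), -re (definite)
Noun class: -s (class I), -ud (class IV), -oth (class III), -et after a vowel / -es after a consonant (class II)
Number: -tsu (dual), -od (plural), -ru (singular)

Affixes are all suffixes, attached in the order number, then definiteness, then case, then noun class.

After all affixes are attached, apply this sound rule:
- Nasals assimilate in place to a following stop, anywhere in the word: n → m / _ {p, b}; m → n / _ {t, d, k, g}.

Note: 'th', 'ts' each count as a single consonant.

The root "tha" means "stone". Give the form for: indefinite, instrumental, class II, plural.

thaodthitsates

Attach number plural -od → thaod.
Attach definiteness indefinite -thi → thaodthi.
Attach case instrumental -tsat → thaodthitsat.
Attach noun class class II -es (after consonant 't') → thaodthitsates.
Nasal assimilation: no change.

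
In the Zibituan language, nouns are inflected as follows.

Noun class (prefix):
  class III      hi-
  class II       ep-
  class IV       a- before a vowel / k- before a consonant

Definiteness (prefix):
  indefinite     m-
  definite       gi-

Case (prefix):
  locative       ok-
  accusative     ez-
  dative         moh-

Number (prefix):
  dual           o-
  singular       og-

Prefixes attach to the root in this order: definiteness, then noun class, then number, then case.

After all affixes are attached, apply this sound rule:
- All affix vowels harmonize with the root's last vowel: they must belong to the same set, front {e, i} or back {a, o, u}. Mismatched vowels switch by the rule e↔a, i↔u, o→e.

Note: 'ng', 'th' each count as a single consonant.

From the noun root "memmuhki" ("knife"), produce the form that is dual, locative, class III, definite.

ekehigimemmuhki

Attach definiteness definite gi- → gimemmuhki.
Attach noun class class III hi- → higimemmuhki.
Attach number dual o- → ohigimemmuhki.
Attach case locative ok- → okohigimemmuhki.
Apply vowel harmony: okohigimemmuhki → ekehigimemmuhki.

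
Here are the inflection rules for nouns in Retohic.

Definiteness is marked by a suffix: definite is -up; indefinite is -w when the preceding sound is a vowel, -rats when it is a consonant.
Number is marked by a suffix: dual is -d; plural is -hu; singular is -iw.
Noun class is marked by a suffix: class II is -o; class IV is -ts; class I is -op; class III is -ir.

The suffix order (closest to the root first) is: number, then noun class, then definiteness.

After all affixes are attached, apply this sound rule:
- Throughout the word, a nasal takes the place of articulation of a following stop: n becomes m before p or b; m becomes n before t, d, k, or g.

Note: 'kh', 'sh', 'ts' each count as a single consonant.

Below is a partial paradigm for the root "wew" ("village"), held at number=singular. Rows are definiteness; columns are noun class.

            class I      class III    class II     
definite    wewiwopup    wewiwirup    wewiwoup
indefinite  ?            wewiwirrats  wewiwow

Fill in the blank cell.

wewiwoprats

Attach number singular -iw → wewiw.
Attach noun class class I -op → wewiwop.
Attach definiteness indefinite -rats (after consonant 'p') → wewiwoprats.
Nasal assimilation: no change.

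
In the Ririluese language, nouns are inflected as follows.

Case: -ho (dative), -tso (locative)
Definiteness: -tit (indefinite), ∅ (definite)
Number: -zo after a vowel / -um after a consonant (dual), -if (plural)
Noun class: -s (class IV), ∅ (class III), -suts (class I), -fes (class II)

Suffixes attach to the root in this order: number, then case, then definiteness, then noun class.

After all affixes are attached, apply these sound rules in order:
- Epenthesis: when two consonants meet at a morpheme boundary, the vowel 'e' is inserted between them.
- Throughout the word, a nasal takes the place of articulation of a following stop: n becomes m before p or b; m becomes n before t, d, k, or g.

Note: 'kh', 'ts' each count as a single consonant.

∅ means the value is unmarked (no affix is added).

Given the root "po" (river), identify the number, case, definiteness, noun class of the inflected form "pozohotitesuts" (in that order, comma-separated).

Segment: po-zo-ho-tit-suts.
number: -zo/um → dual.
case: -ho → dative.
definiteness: -tit → indefinite.
noun class: -suts → class I.

dual, dative, indefinite, class I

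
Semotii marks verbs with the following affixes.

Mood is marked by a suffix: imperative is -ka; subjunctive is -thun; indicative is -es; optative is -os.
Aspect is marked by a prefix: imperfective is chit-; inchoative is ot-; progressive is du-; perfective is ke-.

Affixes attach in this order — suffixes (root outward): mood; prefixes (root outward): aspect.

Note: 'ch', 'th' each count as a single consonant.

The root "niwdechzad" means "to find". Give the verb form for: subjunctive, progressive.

duniwdechzadthun

Attach mood subjunctive -thun → niwdechzadthun.
Attach aspect progressive du- → duniwdechzadthun.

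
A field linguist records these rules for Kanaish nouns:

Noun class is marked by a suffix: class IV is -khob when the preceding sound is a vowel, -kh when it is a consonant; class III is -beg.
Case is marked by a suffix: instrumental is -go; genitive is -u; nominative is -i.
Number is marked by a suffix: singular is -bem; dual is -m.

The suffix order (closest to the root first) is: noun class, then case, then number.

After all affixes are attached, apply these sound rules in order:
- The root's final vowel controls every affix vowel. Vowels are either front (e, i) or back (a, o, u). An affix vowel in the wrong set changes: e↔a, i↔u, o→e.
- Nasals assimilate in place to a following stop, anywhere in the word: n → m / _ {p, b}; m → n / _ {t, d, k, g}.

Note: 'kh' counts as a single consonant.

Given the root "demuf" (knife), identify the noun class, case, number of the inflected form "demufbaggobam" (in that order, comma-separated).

Segment: demuf-beg-go-bem.
noun class: -beg → class III.
case: -go → instrumental.
number: -bem → singular.

class III, instrumental, singular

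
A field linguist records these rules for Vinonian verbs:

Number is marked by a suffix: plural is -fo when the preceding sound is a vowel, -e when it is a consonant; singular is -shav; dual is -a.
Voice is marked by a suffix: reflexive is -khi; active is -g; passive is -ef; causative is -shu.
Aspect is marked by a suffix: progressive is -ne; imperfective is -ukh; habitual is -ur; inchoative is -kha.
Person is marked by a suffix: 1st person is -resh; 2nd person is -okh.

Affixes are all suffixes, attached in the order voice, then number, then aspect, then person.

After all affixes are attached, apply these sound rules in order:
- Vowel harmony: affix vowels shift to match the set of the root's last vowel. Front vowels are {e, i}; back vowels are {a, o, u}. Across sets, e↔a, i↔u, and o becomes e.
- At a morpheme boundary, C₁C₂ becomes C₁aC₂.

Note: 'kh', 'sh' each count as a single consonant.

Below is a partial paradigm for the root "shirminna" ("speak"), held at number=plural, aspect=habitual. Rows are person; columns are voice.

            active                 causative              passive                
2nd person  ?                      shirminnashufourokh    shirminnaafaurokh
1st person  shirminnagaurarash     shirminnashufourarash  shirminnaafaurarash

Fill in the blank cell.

Attach voice active -g → shirminnag.
Attach number plural -e (after consonant 'g') → shirminnage.
Attach aspect habitual -ur → shirminnageur.
Attach person 2nd person -okh → shirminnageurokh.
Apply vowel harmony: shirminnageurokh → shirminnagaurokh.
Epenthesis: no change.

shirminnagaurokh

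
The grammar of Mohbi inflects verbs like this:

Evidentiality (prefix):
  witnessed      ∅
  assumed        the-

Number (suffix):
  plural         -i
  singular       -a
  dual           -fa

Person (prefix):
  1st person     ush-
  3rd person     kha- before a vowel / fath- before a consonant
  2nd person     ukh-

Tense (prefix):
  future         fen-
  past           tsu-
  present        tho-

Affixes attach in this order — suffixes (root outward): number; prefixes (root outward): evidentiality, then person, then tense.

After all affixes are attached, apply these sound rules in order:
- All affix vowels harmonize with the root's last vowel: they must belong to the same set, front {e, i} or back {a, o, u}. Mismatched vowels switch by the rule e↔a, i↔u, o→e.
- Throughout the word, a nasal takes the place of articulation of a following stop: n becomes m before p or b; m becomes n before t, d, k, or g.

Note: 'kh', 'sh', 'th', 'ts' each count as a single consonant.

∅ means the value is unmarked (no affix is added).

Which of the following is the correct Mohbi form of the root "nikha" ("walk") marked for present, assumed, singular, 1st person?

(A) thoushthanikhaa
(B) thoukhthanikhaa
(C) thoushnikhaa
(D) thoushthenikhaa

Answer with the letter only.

A

Attach evidentiality assumed the- → thenikha.
Attach number singular -a → thenikhaa.
Attach person 1st person ush- → ushthenikhaa.
Attach tense present tho- → thoushthenikhaa.
Apply vowel harmony: thoushthenikhaa → thoushthanikhaa.
Nasal assimilation: no change.
So the correct form is thoushthanikhaa, option (A).
(C) thoushnikhaa is wrong: it uses witnessed instead of assumed for evidentiality.
(B) thoukhthanikhaa is wrong: it uses 2nd person instead of 1st person for person.
(D) thoushthenikhaa is wrong: it fails to apply the sound rule(s).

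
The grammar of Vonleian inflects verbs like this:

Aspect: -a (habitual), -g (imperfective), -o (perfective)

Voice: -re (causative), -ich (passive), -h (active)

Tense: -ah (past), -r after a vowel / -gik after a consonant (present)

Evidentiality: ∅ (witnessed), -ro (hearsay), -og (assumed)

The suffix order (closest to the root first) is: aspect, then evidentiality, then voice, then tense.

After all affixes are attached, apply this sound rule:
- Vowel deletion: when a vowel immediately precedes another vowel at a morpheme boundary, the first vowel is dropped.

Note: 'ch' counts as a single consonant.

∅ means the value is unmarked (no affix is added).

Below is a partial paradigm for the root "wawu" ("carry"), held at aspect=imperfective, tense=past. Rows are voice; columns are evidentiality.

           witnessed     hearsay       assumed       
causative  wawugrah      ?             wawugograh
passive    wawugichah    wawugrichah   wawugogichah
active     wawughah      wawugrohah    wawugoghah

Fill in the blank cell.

wawugrorah

Attach aspect imperfective -g → wawug.
Attach evidentiality hearsay -ro → wawugro.
Attach voice causative -re → wawugrore.
Attach tense past -ah → wawugroreah.
Apply vowel deletion: wawugroreah → wawugrorah.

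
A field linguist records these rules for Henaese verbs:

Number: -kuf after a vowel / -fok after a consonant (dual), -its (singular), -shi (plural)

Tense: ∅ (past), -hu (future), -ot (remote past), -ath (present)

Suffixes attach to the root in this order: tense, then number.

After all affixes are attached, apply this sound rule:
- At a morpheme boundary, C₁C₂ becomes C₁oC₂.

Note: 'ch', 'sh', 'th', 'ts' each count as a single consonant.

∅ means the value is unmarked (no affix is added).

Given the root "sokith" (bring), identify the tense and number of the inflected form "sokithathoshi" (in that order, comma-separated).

present, plural

Segment: sokith-ath-shi.
tense: -ath → present.
number: -shi → plural.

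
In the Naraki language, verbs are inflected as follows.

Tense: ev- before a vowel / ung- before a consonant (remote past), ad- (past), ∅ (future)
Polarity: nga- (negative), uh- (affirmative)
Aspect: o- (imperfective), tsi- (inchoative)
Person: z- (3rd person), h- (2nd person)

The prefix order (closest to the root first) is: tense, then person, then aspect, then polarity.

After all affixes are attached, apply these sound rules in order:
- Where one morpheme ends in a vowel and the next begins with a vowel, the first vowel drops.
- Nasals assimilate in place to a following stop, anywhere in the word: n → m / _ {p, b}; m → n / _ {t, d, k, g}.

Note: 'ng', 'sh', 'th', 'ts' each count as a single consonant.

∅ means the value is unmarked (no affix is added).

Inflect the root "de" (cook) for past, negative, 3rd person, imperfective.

Attach tense past ad- → adde.
Attach person 3rd person z- → zadde.
Attach aspect imperfective o- → ozadde.
Attach polarity negative nga- → ngaozadde.
Apply vowel deletion: ngaozadde → ngozadde.
Nasal assimilation: no change.

ngozadde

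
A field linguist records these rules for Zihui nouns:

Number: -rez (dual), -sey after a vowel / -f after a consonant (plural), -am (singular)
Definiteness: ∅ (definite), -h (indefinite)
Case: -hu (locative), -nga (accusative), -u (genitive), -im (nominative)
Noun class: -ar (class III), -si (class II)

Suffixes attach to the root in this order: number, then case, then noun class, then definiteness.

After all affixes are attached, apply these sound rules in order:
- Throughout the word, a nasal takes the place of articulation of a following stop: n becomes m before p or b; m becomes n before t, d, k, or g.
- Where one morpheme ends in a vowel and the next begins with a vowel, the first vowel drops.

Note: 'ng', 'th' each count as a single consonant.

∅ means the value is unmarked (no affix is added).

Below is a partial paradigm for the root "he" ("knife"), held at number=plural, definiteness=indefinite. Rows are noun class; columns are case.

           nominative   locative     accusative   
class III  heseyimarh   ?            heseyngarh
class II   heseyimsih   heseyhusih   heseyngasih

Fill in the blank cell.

heseyharh

Attach number plural -sey (after vowel 'e') → hesey.
Attach case locative -hu → heseyhu.
Attach noun class class III -ar → heseyhuar.
Attach definiteness indefinite -h → heseyhuarh.
Nasal assimilation: no change.
Apply vowel deletion: heseyhuarh → heseyharh.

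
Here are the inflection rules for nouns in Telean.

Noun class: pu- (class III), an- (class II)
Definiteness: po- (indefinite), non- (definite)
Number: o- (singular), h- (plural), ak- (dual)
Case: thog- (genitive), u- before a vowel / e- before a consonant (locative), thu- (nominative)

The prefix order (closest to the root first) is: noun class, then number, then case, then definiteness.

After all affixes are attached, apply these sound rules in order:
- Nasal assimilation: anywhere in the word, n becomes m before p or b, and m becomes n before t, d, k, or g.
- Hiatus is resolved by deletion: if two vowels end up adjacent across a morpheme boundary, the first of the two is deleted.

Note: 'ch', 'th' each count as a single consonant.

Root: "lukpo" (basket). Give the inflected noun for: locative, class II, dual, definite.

nonakanlukpo

Attach noun class class II an- → anlukpo.
Attach number dual ak- → akanlukpo.
Attach case locative u- (before vowel 'a') → uakanlukpo.
Attach definiteness definite non- → nonuakanlukpo.
Nasal assimilation: no change.
Apply vowel deletion: nonuakanlukpo → nonakanlukpo.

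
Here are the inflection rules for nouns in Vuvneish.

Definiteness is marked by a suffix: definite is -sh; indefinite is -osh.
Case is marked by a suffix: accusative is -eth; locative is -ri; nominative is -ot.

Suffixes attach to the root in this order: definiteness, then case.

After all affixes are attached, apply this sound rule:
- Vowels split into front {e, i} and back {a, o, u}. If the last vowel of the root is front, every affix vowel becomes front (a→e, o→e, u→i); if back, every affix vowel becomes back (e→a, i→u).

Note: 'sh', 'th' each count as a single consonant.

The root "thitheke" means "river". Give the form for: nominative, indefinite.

Attach definiteness indefinite -osh → thithekeosh.
Attach case nominative -ot → thithekeoshot.
Apply vowel harmony: thithekeoshot → thithekeeshet.

thithekeeshet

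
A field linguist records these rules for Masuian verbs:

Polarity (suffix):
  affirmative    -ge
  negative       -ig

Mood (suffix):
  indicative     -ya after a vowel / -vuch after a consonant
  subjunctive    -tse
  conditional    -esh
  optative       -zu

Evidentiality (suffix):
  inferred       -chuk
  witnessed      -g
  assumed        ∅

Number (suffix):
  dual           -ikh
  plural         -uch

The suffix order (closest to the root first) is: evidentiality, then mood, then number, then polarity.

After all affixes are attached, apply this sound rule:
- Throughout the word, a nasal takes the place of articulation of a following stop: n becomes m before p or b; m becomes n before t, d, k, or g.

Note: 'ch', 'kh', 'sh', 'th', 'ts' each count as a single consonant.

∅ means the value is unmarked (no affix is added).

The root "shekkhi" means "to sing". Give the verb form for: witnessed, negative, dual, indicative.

Attach evidentiality witnessed -g → shekkhig.
Attach mood indicative -vuch (after consonant 'g') → shekkhigvuch.
Attach number dual -ikh → shekkhigvuchikh.
Attach polarity negative -ig → shekkhigvuchikhig.
Nasal assimilation: no change.

shekkhigvuchikhig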